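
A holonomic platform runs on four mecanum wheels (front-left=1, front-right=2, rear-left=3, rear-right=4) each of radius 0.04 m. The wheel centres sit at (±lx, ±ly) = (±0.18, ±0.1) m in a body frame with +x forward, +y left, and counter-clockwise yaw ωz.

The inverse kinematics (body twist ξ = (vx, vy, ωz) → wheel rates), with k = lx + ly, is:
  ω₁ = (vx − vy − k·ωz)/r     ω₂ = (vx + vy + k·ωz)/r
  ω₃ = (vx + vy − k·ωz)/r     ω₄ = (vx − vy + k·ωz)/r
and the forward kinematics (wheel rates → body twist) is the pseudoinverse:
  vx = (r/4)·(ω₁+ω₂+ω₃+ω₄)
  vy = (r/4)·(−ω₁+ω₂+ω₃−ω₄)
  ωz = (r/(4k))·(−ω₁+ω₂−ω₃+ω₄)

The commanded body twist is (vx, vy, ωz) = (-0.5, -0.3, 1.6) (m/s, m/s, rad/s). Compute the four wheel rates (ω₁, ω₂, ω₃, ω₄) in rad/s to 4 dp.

(-16.2000, -8.8000, -31.2000, 6.2000)

k = lx + ly = 0.18 + 0.1 = 0.2800;  k·ωz = 0.2800·1.6 = 0.4480
ω₁ (FL) = (vx − vy − k·ωz)/r = -0.6480/0.04 = -16.2000
ω₂ (FR) = (vx + vy + k·ωz)/r = -0.3520/0.04 = -8.8000
ω₃ (RL) = (vx + vy − k·ωz)/r = -1.2480/0.04 = -31.2000
ω₄ (RR) = (vx − vy + k·ωz)/r = 0.2480/0.04 = 6.2000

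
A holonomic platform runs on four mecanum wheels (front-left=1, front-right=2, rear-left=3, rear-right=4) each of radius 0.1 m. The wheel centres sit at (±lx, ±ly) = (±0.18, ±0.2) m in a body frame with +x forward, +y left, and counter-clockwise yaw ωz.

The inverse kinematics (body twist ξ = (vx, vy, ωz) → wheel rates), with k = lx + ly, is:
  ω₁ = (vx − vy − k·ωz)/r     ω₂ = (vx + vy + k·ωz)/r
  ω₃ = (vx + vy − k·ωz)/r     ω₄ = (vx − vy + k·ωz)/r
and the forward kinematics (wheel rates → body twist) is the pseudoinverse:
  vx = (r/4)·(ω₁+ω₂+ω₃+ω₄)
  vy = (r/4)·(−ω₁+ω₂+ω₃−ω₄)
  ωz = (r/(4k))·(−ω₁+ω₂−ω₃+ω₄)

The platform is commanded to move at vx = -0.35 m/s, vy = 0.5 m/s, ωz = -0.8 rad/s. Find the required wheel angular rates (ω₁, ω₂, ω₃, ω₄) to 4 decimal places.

(-5.4600, -1.5400, 4.5400, -11.5400)

k = lx + ly = 0.18 + 0.2 = 0.3800;  k·ωz = 0.3800·-0.8 = -0.3040
ω₁ (FL) = (vx − vy − k·ωz)/r = -0.5460/0.1 = -5.4600
ω₂ (FR) = (vx + vy + k·ωz)/r = -0.1540/0.1 = -1.5400
ω₃ (RL) = (vx + vy − k·ωz)/r = 0.4540/0.1 = 4.5400
ω₄ (RR) = (vx − vy + k·ωz)/r = -1.1540/0.1 = -11.5400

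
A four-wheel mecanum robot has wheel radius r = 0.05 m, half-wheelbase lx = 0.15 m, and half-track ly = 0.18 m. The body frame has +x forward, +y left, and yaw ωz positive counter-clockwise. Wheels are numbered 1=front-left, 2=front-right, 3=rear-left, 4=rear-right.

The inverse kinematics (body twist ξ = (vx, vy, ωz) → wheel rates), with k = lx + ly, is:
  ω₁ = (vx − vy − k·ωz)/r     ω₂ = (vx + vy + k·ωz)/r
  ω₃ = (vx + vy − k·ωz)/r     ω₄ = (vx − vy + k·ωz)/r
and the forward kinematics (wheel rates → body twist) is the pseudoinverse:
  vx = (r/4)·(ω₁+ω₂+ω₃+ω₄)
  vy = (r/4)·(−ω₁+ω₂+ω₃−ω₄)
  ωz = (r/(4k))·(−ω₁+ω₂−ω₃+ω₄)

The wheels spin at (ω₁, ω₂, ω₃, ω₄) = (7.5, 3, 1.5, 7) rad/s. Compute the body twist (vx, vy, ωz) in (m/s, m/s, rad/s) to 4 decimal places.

(0.2375, -0.1250, 0.0379)

k = lx + ly = 0.15 + 0.18 = 0.3300
ω₁+ω₂+ω₃+ω₄ = 19.0000  →  vx = (0.05/4)·19.0000 = 0.2375
−ω₁+ω₂+ω₃−ω₄ = -10.0000  →  vy = (0.05/4)·-10.0000 = -0.1250
−ω₁+ω₂−ω₃+ω₄ = 1.0000  →  ωz = (0.05/1.3200)·1.0000 = 0.0379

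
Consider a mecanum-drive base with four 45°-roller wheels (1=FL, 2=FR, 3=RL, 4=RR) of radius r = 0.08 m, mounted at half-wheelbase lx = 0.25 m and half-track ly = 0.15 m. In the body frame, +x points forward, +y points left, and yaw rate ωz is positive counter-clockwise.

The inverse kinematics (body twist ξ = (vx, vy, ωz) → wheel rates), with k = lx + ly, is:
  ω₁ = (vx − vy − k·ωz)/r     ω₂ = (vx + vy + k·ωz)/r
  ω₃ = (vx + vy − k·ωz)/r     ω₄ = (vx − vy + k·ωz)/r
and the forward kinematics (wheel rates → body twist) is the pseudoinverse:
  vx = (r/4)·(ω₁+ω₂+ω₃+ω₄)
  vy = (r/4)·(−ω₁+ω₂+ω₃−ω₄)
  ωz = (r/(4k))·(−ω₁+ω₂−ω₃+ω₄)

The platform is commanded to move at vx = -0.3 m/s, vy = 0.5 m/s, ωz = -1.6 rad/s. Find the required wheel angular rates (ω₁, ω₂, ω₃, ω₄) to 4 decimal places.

k = lx + ly = 0.25 + 0.15 = 0.4000;  k·ωz = 0.4000·-1.6 = -0.6400
ω₁ (FL) = (vx − vy − k·ωz)/r = -0.1600/0.08 = -2.0000
ω₂ (FR) = (vx + vy + k·ωz)/r = -0.4400/0.08 = -5.5000
ω₃ (RL) = (vx + vy − k·ωz)/r = 0.8400/0.08 = 10.5000
ω₄ (RR) = (vx − vy + k·ωz)/r = -1.4400/0.08 = -18.0000

(-2.0000, -5.5000, 10.5000, -18.0000)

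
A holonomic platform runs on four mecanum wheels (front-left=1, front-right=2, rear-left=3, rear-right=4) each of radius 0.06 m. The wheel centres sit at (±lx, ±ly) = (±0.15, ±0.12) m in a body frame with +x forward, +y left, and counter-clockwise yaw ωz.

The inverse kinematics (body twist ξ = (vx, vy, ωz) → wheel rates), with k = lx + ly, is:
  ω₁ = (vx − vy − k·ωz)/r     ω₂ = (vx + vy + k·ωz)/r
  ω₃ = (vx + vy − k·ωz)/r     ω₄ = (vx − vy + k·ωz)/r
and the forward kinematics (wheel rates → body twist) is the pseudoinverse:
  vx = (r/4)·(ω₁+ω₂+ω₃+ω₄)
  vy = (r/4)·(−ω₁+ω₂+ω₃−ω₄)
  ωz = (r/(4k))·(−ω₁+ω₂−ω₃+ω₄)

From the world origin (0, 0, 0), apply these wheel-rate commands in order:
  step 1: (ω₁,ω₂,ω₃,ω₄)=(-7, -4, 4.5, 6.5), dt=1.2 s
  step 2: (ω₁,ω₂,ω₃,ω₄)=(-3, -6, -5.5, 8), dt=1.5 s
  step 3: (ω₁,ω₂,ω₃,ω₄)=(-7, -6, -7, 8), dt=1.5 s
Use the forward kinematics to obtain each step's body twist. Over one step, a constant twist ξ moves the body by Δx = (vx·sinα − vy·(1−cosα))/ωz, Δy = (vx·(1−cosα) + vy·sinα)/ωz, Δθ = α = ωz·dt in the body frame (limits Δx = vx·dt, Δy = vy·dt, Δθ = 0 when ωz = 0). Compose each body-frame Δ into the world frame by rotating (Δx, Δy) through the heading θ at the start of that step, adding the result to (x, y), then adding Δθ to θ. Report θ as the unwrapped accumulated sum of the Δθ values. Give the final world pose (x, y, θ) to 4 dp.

(0.4997, -0.4903, 2.5417)

step 1: ξ=(vx,vy,ωz)=(0.0000, 0.0150, 0.2778), dt=1.2 → body Δ=(-0.0030, 0.0177, 0.3333) → world pose (-0.0030, 0.0177, 0.3333)
step 2: ξ=(vx,vy,ωz)=(-0.0975, -0.2475, 0.5833), dt=1.5 → body Δ=(0.0240, -0.3857, 0.8750) → world pose (0.1459, -0.3389, 1.2083)
step 3: ξ=(vx,vy,ωz)=(-0.1800, -0.2100, 0.8889), dt=1.5 → body Δ=(-0.0161, -0.3845, 1.3333) → world pose (0.4997, -0.4903, 2.5417)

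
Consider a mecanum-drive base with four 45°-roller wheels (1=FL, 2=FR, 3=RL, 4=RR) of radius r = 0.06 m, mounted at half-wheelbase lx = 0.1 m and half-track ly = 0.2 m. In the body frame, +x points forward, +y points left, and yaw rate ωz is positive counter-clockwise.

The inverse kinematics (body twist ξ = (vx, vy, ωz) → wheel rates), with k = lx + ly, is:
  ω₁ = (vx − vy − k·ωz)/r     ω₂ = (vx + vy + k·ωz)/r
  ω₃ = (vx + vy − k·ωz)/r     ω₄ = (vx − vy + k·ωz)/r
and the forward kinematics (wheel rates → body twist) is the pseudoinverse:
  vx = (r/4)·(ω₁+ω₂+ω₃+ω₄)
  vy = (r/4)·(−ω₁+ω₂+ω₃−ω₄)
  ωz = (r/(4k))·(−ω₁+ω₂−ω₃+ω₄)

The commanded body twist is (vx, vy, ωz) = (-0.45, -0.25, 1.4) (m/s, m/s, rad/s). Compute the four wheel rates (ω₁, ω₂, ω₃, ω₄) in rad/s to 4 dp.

k = lx + ly = 0.1 + 0.2 = 0.3000;  k·ωz = 0.3000·1.4 = 0.4200
ω₁ (FL) = (vx − vy − k·ωz)/r = -0.6200/0.06 = -10.3333
ω₂ (FR) = (vx + vy + k·ωz)/r = -0.2800/0.06 = -4.6667
ω₃ (RL) = (vx + vy − k·ωz)/r = -1.1200/0.06 = -18.6667
ω₄ (RR) = (vx − vy + k·ωz)/r = 0.2200/0.06 = 3.6667

(-10.3333, -4.6667, -18.6667, 3.6667)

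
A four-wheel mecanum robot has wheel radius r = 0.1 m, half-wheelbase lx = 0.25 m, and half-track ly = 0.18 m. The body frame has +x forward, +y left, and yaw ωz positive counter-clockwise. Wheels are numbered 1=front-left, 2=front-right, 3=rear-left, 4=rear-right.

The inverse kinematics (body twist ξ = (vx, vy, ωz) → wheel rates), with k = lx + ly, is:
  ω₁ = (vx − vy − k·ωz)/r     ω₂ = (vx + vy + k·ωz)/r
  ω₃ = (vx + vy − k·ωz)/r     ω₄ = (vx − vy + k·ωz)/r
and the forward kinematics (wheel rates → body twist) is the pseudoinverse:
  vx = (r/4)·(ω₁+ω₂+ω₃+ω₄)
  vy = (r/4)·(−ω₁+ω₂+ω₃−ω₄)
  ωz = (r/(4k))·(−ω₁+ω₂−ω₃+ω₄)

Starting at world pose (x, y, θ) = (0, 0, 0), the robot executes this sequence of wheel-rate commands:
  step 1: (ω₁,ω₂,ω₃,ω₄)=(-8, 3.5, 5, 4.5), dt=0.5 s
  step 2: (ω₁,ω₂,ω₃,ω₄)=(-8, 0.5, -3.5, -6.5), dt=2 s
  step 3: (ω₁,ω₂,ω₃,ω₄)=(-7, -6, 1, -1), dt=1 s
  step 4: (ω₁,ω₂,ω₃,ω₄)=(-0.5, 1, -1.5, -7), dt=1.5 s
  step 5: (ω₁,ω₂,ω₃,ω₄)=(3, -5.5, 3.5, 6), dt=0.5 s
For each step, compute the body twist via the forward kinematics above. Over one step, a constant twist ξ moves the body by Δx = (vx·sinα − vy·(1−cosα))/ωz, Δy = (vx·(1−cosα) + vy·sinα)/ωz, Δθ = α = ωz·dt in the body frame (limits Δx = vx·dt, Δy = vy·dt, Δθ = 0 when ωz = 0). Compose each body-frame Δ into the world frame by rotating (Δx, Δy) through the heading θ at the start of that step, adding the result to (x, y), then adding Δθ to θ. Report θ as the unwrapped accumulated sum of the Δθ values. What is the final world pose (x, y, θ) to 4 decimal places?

step 1: ξ=(vx,vy,ωz)=(0.1250, 0.3000, 0.6395), dt=0.5 → body Δ=(0.0377, 0.1574, 0.3198) → world pose (0.0377, 0.1574, 0.3198)
step 2: ξ=(vx,vy,ωz)=(-0.4375, 0.2875, 0.3198), dt=2.0 → body Δ=(-0.9942, 0.2662, 0.6395) → world pose (-0.9899, 0.0975, 0.9593)
step 3: ξ=(vx,vy,ωz)=(-0.3250, 0.0750, -0.0581), dt=1.0 → body Δ=(-0.3226, 0.0844, -0.0581) → world pose (-1.2442, -0.1182, 0.9012)
step 4: ξ=(vx,vy,ωz)=(-0.2000, 0.1750, -0.2326), dt=1.5 → body Δ=(-0.2486, 0.3090, -0.3488) → world pose (-1.6408, -0.1213, 0.5523)
step 5: ξ=(vx,vy,ωz)=(0.1750, -0.2750, -0.3488), dt=0.5 → body Δ=(0.0751, -0.1444, -0.1744) → world pose (-1.5011, -0.2049, 0.3779)

(-1.5011, -0.2049, 0.3779)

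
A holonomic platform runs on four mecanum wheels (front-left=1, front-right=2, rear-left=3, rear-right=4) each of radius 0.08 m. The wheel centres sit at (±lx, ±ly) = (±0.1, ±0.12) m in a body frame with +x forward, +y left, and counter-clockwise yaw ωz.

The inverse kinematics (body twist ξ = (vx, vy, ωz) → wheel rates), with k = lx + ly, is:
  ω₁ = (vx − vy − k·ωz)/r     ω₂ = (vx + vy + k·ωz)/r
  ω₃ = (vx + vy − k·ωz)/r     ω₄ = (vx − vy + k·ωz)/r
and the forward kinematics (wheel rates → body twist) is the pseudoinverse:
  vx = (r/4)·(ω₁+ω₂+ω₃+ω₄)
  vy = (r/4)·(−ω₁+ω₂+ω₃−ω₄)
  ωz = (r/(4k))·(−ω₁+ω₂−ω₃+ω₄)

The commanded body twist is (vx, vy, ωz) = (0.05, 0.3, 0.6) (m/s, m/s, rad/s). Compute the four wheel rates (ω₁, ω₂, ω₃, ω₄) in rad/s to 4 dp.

k = lx + ly = 0.1 + 0.12 = 0.2200;  k·ωz = 0.2200·0.6 = 0.1320
ω₁ (FL) = (vx − vy − k·ωz)/r = -0.3820/0.08 = -4.7750
ω₂ (FR) = (vx + vy + k·ωz)/r = 0.4820/0.08 = 6.0250
ω₃ (RL) = (vx + vy − k·ωz)/r = 0.2180/0.08 = 2.7250
ω₄ (RR) = (vx − vy + k·ωz)/r = -0.1180/0.08 = -1.4750

(-4.7750, 6.0250, 2.7250, -1.4750)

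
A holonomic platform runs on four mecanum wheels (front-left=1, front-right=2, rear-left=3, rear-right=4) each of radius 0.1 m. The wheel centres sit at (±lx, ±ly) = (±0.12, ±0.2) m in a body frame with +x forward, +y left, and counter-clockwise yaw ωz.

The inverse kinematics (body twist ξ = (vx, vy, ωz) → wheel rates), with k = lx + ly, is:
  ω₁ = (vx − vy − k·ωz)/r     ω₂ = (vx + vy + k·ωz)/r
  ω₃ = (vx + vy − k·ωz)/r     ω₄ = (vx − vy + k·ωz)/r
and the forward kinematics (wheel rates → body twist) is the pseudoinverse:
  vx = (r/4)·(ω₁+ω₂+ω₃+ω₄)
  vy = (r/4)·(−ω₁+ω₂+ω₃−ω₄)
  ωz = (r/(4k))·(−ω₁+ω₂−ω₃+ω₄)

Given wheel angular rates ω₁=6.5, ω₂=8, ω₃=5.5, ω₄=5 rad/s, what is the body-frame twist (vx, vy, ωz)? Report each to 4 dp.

k = lx + ly = 0.12 + 0.2 = 0.3200
ω₁+ω₂+ω₃+ω₄ = 25.0000  →  vx = (0.1/4)·25.0000 = 0.6250
−ω₁+ω₂+ω₃−ω₄ = 2.0000  →  vy = (0.1/4)·2.0000 = 0.0500
−ω₁+ω₂−ω₃+ω₄ = 1.0000  →  ωz = (0.1/1.2800)·1.0000 = 0.0781

(0.6250, 0.0500, 0.0781)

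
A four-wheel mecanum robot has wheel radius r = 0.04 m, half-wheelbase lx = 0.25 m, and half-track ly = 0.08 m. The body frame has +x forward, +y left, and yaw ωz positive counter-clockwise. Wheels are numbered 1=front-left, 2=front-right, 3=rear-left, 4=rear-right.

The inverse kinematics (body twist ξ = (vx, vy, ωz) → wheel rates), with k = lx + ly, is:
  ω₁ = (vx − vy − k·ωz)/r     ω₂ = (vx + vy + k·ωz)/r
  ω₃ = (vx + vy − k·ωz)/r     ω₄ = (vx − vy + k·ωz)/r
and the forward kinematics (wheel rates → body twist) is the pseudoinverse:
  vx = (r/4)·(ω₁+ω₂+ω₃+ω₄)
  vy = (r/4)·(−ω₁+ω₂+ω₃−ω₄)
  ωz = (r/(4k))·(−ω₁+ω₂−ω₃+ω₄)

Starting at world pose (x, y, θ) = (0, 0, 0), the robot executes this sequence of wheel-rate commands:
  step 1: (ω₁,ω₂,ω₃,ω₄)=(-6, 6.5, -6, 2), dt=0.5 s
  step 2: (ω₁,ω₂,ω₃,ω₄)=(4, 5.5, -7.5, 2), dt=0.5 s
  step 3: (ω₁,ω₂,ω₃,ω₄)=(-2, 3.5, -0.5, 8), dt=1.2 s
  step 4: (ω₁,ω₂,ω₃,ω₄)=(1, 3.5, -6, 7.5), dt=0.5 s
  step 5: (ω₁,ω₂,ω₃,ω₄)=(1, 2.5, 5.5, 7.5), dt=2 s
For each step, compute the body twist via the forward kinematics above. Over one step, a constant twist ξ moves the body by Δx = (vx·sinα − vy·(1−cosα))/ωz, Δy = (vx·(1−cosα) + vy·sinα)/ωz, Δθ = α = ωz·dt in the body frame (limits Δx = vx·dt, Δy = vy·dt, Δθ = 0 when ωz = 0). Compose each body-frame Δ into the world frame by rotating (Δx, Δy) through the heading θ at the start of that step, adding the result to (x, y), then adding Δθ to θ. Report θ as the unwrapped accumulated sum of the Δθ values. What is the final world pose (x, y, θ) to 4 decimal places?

(0.2655, 0.3553, 1.4409)

step 1: ξ=(vx,vy,ωz)=(-0.0350, 0.0450, 0.6212), dt=0.5 → body Δ=(-0.0207, 0.0194, 0.3106) → world pose (-0.0207, 0.0194, 0.3106)
step 2: ξ=(vx,vy,ωz)=(0.0400, -0.0800, 0.3333), dt=0.5 → body Δ=(0.0232, -0.0382, 0.1667) → world pose (0.0131, -0.0098, 0.4773)
step 3: ξ=(vx,vy,ωz)=(0.0900, -0.0300, 0.4242), dt=1.2 → body Δ=(0.1124, -0.0076, 0.5091) → world pose (0.1164, 0.0351, 0.9864)
step 4: ξ=(vx,vy,ωz)=(0.0600, -0.1100, 0.4848), dt=0.5 → body Δ=(0.0363, -0.0508, 0.2424) → world pose (0.1788, 0.0374, 1.2288)
step 5: ξ=(vx,vy,ωz)=(0.1650, -0.0050, 0.1061), dt=2.0 → body Δ=(0.3286, 0.0249, 0.2121) → world pose (0.2655, 0.3553, 1.4409)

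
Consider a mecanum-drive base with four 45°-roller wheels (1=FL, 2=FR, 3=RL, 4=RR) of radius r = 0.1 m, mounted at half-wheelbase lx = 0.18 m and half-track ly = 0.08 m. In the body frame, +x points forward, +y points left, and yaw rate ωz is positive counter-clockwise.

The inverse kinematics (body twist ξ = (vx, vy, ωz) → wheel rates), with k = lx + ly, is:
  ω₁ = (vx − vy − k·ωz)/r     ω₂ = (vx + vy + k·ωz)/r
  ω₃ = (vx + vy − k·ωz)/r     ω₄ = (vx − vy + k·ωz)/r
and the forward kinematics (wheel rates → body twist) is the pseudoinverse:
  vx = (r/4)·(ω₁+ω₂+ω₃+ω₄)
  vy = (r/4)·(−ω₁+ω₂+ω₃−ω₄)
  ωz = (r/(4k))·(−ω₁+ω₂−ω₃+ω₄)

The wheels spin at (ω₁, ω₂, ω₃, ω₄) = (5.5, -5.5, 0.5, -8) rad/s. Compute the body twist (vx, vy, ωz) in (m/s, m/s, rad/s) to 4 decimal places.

k = lx + ly = 0.18 + 0.08 = 0.2600
ω₁+ω₂+ω₃+ω₄ = -7.5000  →  vx = (0.1/4)·-7.5000 = -0.1875
−ω₁+ω₂+ω₃−ω₄ = -2.5000  →  vy = (0.1/4)·-2.5000 = -0.0625
−ω₁+ω₂−ω₃+ω₄ = -19.5000  →  ωz = (0.1/1.0400)·-19.5000 = -1.8750

(-0.1875, -0.0625, -1.8750)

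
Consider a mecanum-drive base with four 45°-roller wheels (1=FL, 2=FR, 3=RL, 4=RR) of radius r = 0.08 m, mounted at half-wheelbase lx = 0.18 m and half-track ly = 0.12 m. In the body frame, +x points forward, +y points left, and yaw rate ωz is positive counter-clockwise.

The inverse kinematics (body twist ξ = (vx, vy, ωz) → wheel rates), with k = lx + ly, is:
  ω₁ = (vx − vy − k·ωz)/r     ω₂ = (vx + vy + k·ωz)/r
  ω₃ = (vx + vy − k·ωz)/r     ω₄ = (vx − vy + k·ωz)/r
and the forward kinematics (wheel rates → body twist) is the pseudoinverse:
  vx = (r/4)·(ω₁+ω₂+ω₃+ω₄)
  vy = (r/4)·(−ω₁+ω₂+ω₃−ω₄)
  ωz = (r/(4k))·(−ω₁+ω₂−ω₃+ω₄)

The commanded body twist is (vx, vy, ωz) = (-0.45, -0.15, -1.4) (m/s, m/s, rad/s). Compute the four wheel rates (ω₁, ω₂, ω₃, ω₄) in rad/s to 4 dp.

(1.5000, -12.7500, -2.2500, -9.0000)

k = lx + ly = 0.18 + 0.12 = 0.3000;  k·ωz = 0.3000·-1.4 = -0.4200
ω₁ (FL) = (vx − vy − k·ωz)/r = 0.1200/0.08 = 1.5000
ω₂ (FR) = (vx + vy + k·ωz)/r = -1.0200/0.08 = -12.7500
ω₃ (RL) = (vx + vy − k·ωz)/r = -0.1800/0.08 = -2.2500
ω₄ (RR) = (vx − vy + k·ωz)/r = -0.7200/0.08 = -9.0000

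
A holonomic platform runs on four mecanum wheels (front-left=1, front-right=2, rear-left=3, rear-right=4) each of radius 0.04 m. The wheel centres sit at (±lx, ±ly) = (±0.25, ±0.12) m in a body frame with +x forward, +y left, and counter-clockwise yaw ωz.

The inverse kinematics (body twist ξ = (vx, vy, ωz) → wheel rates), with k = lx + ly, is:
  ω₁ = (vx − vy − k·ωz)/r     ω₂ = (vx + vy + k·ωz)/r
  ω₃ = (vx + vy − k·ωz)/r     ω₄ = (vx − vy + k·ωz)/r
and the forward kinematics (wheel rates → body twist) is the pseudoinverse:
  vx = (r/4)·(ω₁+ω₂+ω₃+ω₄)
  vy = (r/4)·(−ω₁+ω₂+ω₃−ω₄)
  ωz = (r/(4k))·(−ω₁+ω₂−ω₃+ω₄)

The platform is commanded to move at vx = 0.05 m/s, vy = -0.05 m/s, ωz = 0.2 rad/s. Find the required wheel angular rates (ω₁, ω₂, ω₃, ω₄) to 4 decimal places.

k = lx + ly = 0.25 + 0.12 = 0.3700;  k·ωz = 0.3700·0.2 = 0.0740
ω₁ (FL) = (vx − vy − k·ωz)/r = 0.0260/0.04 = 0.6500
ω₂ (FR) = (vx + vy + k·ωz)/r = 0.0740/0.04 = 1.8500
ω₃ (RL) = (vx + vy − k·ωz)/r = -0.0740/0.04 = -1.8500
ω₄ (RR) = (vx − vy + k·ωz)/r = 0.1740/0.04 = 4.3500

(0.6500, 1.8500, -1.8500, 4.3500)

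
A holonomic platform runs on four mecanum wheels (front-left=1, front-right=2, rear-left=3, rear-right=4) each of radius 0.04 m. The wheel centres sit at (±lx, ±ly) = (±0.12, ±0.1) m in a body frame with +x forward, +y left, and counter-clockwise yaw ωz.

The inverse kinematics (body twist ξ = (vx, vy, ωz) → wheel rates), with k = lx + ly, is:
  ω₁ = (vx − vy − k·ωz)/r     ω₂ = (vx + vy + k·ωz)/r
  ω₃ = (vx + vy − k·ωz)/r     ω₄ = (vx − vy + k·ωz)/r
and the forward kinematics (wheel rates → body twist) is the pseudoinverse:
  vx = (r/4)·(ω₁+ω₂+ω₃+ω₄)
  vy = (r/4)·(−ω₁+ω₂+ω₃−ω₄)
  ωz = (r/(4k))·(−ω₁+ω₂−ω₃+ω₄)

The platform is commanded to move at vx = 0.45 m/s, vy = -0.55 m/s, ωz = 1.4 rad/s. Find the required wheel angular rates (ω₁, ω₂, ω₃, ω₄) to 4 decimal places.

(17.3000, 5.2000, -10.2000, 32.7000)

k = lx + ly = 0.12 + 0.1 = 0.2200;  k·ωz = 0.2200·1.4 = 0.3080
ω₁ (FL) = (vx − vy − k·ωz)/r = 0.6920/0.04 = 17.3000
ω₂ (FR) = (vx + vy + k·ωz)/r = 0.2080/0.04 = 5.2000
ω₃ (RL) = (vx + vy − k·ωz)/r = -0.4080/0.04 = -10.2000
ω₄ (RR) = (vx − vy + k·ωz)/r = 1.3080/0.04 = 32.7000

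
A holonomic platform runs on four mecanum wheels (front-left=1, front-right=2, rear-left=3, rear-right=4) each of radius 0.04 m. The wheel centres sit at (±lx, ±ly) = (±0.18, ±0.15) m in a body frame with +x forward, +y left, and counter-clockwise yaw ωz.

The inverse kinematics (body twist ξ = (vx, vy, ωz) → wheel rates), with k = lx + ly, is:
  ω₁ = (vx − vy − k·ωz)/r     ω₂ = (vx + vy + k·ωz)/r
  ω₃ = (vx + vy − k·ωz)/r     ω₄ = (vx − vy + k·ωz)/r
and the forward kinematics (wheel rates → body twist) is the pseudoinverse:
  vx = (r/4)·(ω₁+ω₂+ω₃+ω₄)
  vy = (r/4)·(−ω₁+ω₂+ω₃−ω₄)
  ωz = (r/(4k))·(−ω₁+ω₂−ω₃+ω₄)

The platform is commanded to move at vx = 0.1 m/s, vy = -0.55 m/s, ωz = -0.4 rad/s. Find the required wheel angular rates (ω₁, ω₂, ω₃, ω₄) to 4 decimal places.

(19.5500, -14.5500, -7.9500, 12.9500)

k = lx + ly = 0.18 + 0.15 = 0.3300;  k·ωz = 0.3300·-0.4 = -0.1320
ω₁ (FL) = (vx − vy − k·ωz)/r = 0.7820/0.04 = 19.5500
ω₂ (FR) = (vx + vy + k·ωz)/r = -0.5820/0.04 = -14.5500
ω₃ (RL) = (vx + vy − k·ωz)/r = -0.3180/0.04 = -7.9500
ω₄ (RR) = (vx − vy + k·ωz)/r = 0.5180/0.04 = 12.9500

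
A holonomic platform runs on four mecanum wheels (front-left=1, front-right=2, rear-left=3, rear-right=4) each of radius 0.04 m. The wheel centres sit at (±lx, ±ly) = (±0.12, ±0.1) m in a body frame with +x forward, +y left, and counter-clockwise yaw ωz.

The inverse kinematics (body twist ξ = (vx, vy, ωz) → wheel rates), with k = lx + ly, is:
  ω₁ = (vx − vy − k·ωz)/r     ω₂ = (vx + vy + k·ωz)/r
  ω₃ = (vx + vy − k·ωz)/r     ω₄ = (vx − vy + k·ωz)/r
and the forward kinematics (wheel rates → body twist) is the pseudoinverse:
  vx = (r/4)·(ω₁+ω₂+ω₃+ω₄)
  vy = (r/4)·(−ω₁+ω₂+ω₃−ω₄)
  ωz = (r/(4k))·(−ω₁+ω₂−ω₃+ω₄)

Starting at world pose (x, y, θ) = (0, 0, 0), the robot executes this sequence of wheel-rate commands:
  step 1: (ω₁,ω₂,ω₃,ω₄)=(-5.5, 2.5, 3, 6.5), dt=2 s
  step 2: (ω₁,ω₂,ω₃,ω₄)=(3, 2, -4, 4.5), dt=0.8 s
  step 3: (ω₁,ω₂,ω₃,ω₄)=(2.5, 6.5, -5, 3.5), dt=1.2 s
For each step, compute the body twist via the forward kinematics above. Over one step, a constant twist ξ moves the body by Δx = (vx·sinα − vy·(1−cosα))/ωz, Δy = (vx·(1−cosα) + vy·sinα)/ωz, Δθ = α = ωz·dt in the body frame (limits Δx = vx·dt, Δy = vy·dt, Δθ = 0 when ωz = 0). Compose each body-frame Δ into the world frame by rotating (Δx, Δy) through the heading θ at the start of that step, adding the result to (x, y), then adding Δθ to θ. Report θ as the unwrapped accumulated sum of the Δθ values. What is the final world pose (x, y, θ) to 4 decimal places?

(0.1964, 0.2409, 2.0000)

step 1: ξ=(vx,vy,ωz)=(0.0650, 0.0450, 0.5227), dt=2.0 → body Δ=(0.0647, 0.1365, 1.0455) → world pose (0.0647, 0.1365, 1.0455)
step 2: ξ=(vx,vy,ωz)=(0.0550, -0.0950, 0.3409), dt=0.8 → body Δ=(0.0538, -0.0691, 0.2727) → world pose (0.1514, 0.1483, 1.3182)
step 3: ξ=(vx,vy,ωz)=(0.0750, -0.0450, 0.5682), dt=1.2 → body Δ=(0.1009, -0.0204, 0.6818) → world pose (0.1964, 0.2409, 2.0000)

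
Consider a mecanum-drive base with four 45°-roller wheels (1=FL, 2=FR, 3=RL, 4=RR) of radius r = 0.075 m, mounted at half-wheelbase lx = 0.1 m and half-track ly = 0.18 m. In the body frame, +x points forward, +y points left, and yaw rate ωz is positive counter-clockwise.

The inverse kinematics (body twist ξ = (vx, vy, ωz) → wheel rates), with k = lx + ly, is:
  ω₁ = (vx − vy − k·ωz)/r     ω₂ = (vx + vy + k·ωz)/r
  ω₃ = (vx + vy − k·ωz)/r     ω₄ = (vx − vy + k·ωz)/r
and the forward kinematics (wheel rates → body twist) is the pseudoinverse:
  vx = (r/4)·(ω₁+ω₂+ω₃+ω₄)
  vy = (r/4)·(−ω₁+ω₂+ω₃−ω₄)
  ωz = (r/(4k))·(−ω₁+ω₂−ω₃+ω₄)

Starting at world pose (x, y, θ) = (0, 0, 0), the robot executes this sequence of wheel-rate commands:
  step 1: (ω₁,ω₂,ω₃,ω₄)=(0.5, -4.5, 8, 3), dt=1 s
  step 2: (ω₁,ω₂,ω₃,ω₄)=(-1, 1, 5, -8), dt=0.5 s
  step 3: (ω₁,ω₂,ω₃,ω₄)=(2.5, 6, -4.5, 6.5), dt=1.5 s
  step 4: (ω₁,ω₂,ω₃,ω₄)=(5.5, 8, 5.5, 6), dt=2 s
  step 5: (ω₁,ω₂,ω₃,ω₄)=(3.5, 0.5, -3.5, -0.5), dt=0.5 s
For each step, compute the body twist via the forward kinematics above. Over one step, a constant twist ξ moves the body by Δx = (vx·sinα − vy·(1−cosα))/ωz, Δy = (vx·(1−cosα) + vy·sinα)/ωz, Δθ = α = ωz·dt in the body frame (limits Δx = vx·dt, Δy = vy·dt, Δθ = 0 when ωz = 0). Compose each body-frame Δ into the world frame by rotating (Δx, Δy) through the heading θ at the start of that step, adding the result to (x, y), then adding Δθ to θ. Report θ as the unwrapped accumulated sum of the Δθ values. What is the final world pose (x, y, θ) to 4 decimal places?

step 1: ξ=(vx,vy,ωz)=(0.1313, 0.0000, -0.6696), dt=1.0 → body Δ=(0.1217, -0.0423, -0.6696) → world pose (0.1217, -0.0423, -0.6696)
step 2: ξ=(vx,vy,ωz)=(-0.0562, 0.2812, -0.7366), dt=0.5 → body Δ=(-0.0019, 0.1426, -0.3683) → world pose (0.2087, 0.0706, -1.0379)
step 3: ξ=(vx,vy,ωz)=(0.1969, -0.1406, 0.9710), dt=1.5 → body Δ=(0.3297, 0.0357, 1.4565) → world pose (0.4070, -0.1952, 0.4185)
step 4: ξ=(vx,vy,ωz)=(0.4688, 0.0375, 0.2009), dt=2.0 → body Δ=(0.8976, 0.2588, 0.4018) → world pose (1.1219, 0.4061, 0.8203)
step 5: ξ=(vx,vy,ωz)=(0.0000, -0.1125, 0.0000), dt=0.5 → body Δ=(0.0000, -0.0563, 0.0000) → world pose (1.1631, 0.3677, 0.8203)

(1.1631, 0.3677, 0.8203)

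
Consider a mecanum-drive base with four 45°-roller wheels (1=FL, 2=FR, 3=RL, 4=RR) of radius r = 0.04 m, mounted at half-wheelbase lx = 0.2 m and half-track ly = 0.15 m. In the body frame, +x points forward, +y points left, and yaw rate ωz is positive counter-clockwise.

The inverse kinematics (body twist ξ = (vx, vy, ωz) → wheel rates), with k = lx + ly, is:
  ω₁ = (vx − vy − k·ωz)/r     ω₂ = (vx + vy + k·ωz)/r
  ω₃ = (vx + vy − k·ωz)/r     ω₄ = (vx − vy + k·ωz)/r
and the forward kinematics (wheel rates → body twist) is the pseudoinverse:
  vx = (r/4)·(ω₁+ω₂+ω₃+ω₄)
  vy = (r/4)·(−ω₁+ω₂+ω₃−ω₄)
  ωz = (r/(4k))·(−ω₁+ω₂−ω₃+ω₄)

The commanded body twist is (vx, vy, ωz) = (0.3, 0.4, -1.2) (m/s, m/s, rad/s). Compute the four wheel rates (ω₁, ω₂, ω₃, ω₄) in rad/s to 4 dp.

(8.0000, 7.0000, 28.0000, -13.0000)

k = lx + ly = 0.2 + 0.15 = 0.3500;  k·ωz = 0.3500·-1.2 = -0.4200
ω₁ (FL) = (vx − vy − k·ωz)/r = 0.3200/0.04 = 8.0000
ω₂ (FR) = (vx + vy + k·ωz)/r = 0.2800/0.04 = 7.0000
ω₃ (RL) = (vx + vy − k·ωz)/r = 1.1200/0.04 = 28.0000
ω₄ (RR) = (vx − vy + k·ωz)/r = -0.5200/0.04 = -13.0000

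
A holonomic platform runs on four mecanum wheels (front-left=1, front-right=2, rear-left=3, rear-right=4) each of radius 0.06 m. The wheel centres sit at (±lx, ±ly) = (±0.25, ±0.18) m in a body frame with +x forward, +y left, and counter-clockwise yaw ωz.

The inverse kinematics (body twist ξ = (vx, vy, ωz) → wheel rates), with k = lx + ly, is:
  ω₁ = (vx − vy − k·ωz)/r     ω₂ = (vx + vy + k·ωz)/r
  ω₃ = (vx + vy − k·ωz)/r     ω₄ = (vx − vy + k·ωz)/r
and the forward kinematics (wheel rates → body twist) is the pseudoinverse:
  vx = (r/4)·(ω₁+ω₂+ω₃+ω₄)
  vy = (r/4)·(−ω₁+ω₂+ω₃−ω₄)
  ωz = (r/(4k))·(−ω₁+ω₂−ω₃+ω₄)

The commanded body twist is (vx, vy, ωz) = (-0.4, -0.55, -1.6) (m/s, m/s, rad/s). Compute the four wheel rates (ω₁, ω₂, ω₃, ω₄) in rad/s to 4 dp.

(13.9667, -27.3000, -4.3667, -8.9667)

k = lx + ly = 0.25 + 0.18 = 0.4300;  k·ωz = 0.4300·-1.6 = -0.6880
ω₁ (FL) = (vx − vy − k·ωz)/r = 0.8380/0.06 = 13.9667
ω₂ (FR) = (vx + vy + k·ωz)/r = -1.6380/0.06 = -27.3000
ω₃ (RL) = (vx + vy − k·ωz)/r = -0.2620/0.06 = -4.3667
ω₄ (RR) = (vx − vy + k·ωz)/r = -0.5380/0.06 = -8.9667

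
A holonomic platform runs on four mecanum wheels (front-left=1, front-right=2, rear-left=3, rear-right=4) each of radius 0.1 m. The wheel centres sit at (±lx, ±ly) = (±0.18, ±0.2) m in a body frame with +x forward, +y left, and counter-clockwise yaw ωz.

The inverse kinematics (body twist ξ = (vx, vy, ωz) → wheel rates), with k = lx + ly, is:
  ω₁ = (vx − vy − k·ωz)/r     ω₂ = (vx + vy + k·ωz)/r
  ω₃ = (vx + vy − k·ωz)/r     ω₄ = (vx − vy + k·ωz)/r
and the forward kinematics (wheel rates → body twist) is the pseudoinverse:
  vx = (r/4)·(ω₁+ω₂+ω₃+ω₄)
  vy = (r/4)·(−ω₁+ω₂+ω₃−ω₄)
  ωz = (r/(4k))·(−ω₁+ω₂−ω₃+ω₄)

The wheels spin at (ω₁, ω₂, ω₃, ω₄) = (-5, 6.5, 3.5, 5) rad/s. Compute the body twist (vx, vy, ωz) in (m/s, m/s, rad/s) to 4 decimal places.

k = lx + ly = 0.18 + 0.2 = 0.3800
ω₁+ω₂+ω₃+ω₄ = 10.0000  →  vx = (0.1/4)·10.0000 = 0.2500
−ω₁+ω₂+ω₃−ω₄ = 10.0000  →  vy = (0.1/4)·10.0000 = 0.2500
−ω₁+ω₂−ω₃+ω₄ = 13.0000  →  ωz = (0.1/1.5200)·13.0000 = 0.8553

(0.2500, 0.2500, 0.8553)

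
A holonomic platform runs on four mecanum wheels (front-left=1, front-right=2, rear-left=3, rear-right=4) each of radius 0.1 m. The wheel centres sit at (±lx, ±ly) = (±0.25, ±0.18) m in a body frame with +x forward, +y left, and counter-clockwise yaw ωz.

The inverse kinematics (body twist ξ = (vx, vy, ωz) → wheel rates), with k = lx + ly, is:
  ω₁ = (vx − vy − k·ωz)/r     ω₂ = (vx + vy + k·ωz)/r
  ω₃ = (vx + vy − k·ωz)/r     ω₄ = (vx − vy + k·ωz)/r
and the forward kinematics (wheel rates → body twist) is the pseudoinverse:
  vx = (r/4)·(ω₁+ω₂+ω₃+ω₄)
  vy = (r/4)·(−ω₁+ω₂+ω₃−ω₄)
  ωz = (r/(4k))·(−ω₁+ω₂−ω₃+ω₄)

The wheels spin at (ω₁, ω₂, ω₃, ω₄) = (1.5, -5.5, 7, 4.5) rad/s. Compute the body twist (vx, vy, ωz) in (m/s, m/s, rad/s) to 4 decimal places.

k = lx + ly = 0.25 + 0.18 = 0.4300
ω₁+ω₂+ω₃+ω₄ = 7.5000  →  vx = (0.1/4)·7.5000 = 0.1875
−ω₁+ω₂+ω₃−ω₄ = -4.5000  →  vy = (0.1/4)·-4.5000 = -0.1125
−ω₁+ω₂−ω₃+ω₄ = -9.5000  →  ωz = (0.1/1.7200)·-9.5000 = -0.5523

(0.1875, -0.1125, -0.5523)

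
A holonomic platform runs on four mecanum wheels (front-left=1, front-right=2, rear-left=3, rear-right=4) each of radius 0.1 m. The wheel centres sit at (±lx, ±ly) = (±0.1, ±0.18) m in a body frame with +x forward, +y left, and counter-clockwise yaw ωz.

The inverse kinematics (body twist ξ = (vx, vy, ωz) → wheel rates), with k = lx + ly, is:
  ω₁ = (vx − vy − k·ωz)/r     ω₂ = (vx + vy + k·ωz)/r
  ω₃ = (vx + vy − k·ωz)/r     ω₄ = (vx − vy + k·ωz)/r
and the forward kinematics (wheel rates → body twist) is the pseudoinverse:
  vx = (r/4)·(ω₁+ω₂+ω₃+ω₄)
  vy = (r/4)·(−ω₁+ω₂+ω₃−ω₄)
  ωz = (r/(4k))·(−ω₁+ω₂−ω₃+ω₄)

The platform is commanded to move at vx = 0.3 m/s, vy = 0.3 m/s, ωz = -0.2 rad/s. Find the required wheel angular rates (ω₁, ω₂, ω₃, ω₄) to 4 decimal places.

(0.5600, 5.4400, 6.5600, -0.5600)

k = lx + ly = 0.1 + 0.18 = 0.2800;  k·ωz = 0.2800·-0.2 = -0.0560
ω₁ (FL) = (vx − vy − k·ωz)/r = 0.0560/0.1 = 0.5600
ω₂ (FR) = (vx + vy + k·ωz)/r = 0.5440/0.1 = 5.4400
ω₃ (RL) = (vx + vy − k·ωz)/r = 0.6560/0.1 = 6.5600
ω₄ (RR) = (vx − vy + k·ωz)/r = -0.0560/0.1 = -0.5600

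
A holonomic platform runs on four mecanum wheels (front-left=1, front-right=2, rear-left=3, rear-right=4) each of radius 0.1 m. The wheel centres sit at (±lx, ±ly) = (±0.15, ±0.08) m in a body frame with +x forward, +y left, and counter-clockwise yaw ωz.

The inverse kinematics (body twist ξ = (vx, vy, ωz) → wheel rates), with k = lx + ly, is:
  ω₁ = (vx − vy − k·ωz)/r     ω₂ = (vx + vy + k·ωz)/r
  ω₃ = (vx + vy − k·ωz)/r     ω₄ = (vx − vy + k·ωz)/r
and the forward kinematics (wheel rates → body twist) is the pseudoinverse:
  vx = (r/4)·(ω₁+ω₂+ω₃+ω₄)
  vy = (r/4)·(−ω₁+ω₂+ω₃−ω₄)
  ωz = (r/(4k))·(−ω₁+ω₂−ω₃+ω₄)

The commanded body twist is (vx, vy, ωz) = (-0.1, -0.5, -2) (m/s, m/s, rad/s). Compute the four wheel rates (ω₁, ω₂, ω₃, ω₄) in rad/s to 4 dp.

k = lx + ly = 0.15 + 0.08 = 0.2300;  k·ωz = 0.2300·-2 = -0.4600
ω₁ (FL) = (vx − vy − k·ωz)/r = 0.8600/0.1 = 8.6000
ω₂ (FR) = (vx + vy + k·ωz)/r = -1.0600/0.1 = -10.6000
ω₃ (RL) = (vx + vy − k·ωz)/r = -0.1400/0.1 = -1.4000
ω₄ (RR) = (vx − vy + k·ωz)/r = -0.0600/0.1 = -0.6000

(8.6000, -10.6000, -1.4000, -0.6000)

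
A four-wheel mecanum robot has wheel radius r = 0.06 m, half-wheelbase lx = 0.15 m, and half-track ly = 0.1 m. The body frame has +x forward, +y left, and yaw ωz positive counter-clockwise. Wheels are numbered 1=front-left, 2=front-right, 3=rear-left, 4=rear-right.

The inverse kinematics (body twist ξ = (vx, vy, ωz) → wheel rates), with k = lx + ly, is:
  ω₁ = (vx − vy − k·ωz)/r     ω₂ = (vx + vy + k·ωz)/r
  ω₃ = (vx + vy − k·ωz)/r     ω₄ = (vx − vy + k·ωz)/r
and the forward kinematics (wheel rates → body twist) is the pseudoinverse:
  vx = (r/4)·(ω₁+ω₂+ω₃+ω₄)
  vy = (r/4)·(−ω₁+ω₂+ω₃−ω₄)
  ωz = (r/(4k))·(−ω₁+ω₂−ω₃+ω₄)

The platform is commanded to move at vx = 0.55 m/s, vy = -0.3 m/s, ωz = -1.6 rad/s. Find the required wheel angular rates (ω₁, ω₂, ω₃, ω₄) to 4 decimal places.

k = lx + ly = 0.15 + 0.1 = 0.2500;  k·ωz = 0.2500·-1.6 = -0.4000
ω₁ (FL) = (vx − vy − k·ωz)/r = 1.2500/0.06 = 20.8333
ω₂ (FR) = (vx + vy + k·ωz)/r = -0.1500/0.06 = -2.5000
ω₃ (RL) = (vx + vy − k·ωz)/r = 0.6500/0.06 = 10.8333
ω₄ (RR) = (vx − vy + k·ωz)/r = 0.4500/0.06 = 7.5000

(20.8333, -2.5000, 10.8333, 7.5000)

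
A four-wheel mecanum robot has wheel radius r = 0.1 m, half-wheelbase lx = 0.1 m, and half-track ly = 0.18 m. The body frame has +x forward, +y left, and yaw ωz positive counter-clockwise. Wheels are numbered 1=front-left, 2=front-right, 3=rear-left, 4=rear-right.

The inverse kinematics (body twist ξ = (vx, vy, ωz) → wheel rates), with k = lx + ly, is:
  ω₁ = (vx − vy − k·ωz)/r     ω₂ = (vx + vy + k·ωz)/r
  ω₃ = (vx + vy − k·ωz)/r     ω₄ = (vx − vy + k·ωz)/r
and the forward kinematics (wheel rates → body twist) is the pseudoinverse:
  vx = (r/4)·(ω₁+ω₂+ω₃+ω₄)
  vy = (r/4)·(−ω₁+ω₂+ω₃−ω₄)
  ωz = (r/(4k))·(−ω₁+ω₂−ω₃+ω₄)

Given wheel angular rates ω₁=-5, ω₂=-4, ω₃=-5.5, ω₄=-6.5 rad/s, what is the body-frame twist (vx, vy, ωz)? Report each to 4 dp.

(-0.5250, 0.0500, 0.0000)

k = lx + ly = 0.1 + 0.18 = 0.2800
ω₁+ω₂+ω₃+ω₄ = -21.0000  →  vx = (0.1/4)·-21.0000 = -0.5250
−ω₁+ω₂+ω₃−ω₄ = 2.0000  →  vy = (0.1/4)·2.0000 = 0.0500
−ω₁+ω₂−ω₃+ω₄ = 0.0000  →  ωz = (0.1/1.1200)·0.0000 = 0.0000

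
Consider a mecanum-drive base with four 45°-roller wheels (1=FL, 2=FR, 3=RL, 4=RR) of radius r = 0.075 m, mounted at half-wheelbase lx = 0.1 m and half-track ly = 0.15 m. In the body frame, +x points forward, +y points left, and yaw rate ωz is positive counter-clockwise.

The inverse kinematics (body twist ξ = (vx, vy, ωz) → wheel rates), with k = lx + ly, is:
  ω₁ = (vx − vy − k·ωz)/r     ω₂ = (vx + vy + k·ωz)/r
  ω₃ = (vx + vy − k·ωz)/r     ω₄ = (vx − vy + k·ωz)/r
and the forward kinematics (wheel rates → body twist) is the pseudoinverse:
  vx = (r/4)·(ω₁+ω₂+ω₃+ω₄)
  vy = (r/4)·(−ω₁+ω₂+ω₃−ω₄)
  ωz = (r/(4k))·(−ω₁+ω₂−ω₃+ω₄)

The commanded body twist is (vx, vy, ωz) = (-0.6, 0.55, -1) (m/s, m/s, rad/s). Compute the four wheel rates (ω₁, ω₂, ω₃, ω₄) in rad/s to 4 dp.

k = lx + ly = 0.1 + 0.15 = 0.2500;  k·ωz = 0.2500·-1 = -0.2500
ω₁ (FL) = (vx − vy − k·ωz)/r = -0.9000/0.075 = -12.0000
ω₂ (FR) = (vx + vy + k·ωz)/r = -0.3000/0.075 = -4.0000
ω₃ (RL) = (vx + vy − k·ωz)/r = 0.2000/0.075 = 2.6667
ω₄ (RR) = (vx − vy + k·ωz)/r = -1.4000/0.075 = -18.6667

(-12.0000, -4.0000, 2.6667, -18.6667)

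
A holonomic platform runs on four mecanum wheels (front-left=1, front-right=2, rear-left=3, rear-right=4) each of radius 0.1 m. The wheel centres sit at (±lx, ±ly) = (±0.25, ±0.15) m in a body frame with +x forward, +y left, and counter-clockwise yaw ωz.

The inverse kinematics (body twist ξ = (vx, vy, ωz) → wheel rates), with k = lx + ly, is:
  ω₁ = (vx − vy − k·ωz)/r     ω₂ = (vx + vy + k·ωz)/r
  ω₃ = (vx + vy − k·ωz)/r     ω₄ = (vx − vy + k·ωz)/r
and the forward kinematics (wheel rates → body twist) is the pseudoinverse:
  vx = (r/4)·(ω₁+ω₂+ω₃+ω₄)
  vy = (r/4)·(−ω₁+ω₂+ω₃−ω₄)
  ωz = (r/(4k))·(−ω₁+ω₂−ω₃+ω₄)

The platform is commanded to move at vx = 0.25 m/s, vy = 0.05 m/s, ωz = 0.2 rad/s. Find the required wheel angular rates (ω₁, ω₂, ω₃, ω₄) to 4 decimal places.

(1.2000, 3.8000, 2.2000, 2.8000)

k = lx + ly = 0.25 + 0.15 = 0.4000;  k·ωz = 0.4000·0.2 = 0.0800
ω₁ (FL) = (vx − vy − k·ωz)/r = 0.1200/0.1 = 1.2000
ω₂ (FR) = (vx + vy + k·ωz)/r = 0.3800/0.1 = 3.8000
ω₃ (RL) = (vx + vy − k·ωz)/r = 0.2200/0.1 = 2.2000
ω₄ (RR) = (vx − vy + k·ωz)/r = 0.2800/0.1 = 2.8000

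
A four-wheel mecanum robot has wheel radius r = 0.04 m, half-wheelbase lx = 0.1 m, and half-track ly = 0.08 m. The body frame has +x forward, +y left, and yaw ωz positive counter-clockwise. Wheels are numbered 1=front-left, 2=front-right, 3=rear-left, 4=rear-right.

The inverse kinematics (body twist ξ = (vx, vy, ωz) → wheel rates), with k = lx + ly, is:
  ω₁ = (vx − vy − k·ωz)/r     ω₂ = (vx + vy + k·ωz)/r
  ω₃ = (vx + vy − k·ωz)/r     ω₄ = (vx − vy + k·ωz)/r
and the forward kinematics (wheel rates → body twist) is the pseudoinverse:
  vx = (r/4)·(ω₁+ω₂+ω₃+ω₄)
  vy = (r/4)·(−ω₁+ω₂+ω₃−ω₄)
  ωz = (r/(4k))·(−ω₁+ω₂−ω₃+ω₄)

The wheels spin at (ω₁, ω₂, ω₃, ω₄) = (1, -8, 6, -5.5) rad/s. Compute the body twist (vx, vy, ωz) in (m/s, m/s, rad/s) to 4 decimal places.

k = lx + ly = 0.1 + 0.08 = 0.1800
ω₁+ω₂+ω₃+ω₄ = -6.5000  →  vx = (0.04/4)·-6.5000 = -0.0650
−ω₁+ω₂+ω₃−ω₄ = 2.5000  →  vy = (0.04/4)·2.5000 = 0.0250
−ω₁+ω₂−ω₃+ω₄ = -20.5000  →  ωz = (0.04/0.7200)·-20.5000 = -1.1389

(-0.0650, 0.0250, -1.1389)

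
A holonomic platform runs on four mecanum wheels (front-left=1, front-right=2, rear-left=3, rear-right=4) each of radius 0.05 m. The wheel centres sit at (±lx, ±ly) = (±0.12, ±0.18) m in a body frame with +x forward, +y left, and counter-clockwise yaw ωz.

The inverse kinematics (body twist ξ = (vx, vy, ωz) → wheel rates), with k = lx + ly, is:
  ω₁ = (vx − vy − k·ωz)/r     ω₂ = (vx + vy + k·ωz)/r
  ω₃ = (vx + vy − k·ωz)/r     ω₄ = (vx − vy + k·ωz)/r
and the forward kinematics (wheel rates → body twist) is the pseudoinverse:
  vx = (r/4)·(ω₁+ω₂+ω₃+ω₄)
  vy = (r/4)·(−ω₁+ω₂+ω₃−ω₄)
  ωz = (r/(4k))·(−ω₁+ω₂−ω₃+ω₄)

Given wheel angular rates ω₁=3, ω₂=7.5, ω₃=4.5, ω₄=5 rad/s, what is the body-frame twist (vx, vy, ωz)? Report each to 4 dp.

(0.2500, 0.0500, 0.2083)

k = lx + ly = 0.12 + 0.18 = 0.3000
ω₁+ω₂+ω₃+ω₄ = 20.0000  →  vx = (0.05/4)·20.0000 = 0.2500
−ω₁+ω₂+ω₃−ω₄ = 4.0000  →  vy = (0.05/4)·4.0000 = 0.0500
−ω₁+ω₂−ω₃+ω₄ = 5.0000  →  ωz = (0.05/1.2000)·5.0000 = 0.2083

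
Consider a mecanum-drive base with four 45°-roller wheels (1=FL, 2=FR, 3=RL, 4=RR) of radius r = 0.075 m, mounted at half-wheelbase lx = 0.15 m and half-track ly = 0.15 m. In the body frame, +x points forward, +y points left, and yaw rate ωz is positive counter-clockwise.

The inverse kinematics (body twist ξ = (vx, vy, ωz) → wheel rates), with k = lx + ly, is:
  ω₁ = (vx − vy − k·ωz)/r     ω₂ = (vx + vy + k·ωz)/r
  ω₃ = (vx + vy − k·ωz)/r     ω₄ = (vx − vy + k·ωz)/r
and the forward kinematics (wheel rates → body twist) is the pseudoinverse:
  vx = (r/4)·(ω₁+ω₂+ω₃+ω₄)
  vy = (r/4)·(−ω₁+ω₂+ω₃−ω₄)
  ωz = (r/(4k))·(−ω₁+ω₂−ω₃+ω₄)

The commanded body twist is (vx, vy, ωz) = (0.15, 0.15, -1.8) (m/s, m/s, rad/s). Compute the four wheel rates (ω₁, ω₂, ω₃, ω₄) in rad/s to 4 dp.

(7.2000, -3.2000, 11.2000, -7.2000)

k = lx + ly = 0.15 + 0.15 = 0.3000;  k·ωz = 0.3000·-1.8 = -0.5400
ω₁ (FL) = (vx − vy − k·ωz)/r = 0.5400/0.075 = 7.2000
ω₂ (FR) = (vx + vy + k·ωz)/r = -0.2400/0.075 = -3.2000
ω₃ (RL) = (vx + vy − k·ωz)/r = 0.8400/0.075 = 11.2000
ω₄ (RR) = (vx − vy + k·ωz)/r = -0.5400/0.075 = -7.2000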